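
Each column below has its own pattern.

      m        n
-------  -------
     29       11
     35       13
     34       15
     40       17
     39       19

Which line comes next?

45  21

Column m: alternating steps +6, −1, +6, −1, …, so 29, 35, 34, 40, 39 → 45.
Column n: +2 each step; 11, 13, 15, 17, 19 → 21.
Combining the parts gives 45  21.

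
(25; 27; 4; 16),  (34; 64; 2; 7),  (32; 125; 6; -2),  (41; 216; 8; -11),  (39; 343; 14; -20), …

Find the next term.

(48; 512; 22; -29)

For the first part, alternating steps +9, −2, +9, −2, …: 25, 34, 32, 41, 39 → 48.
Second part goes 27, 64, 125, 216, 343 → 512 (perfect cubes: 3³, 4³, 5³, …).
Third part: each term is the sum of the two before it; 4, 2, 6, 8, 14 → 22.
Fourth part: −9 each step; 16, 7, -2, -11, -20 → -29.
Putting it together: (48; 512; 22; -29).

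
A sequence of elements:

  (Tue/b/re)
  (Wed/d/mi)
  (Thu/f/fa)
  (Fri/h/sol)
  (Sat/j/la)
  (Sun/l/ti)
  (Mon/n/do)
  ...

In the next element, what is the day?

Tue

Day: runs through the weekdays Mon→Sun, so Tue, Wed, Thu, Fri, Sat, Sun, Mon → Tue.
Letter: letters move forward 2 places in the alphabet; b, d, f, h, j, l, n → p.
Note: runs through the solfège scale do→ti, so re, mi, fa, sol, la, ti, do → re.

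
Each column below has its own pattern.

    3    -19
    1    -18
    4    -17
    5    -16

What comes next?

9  -15

First component: 3, 1, 4, 5 → 9 (each term is the sum of the two before it).
Second component: +1 each step, so -19, -18, -17, -16 → -15.
So the next row is 9  -15.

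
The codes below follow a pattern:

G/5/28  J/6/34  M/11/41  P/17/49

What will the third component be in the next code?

For the third component, differences are 6, 7, 8, … (increasing by 1 each time): 28, 34, 41, 49 → 58.

58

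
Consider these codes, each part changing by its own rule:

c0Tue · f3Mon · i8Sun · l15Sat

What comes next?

Letter — letters move forward 3 places in the alphabet: c, f, i, l → o.
Second component: differences are 3, 5, 7, … (increasing by 2 each time); 0, 3, 8, 15 → 24.
For the day, runs backward through the weekdays Mon→Sun: Tue, Mon, Sun, Sat → Fri.
Combining the parts gives o24Fri.

o24Fri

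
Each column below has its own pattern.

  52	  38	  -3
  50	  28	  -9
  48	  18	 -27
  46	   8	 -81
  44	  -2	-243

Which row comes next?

First component — −2 each step: 52, 50, 48, 46, 44 → 42.
Second component: −10 each step, so 38, 28, 18, 8, -2 → -12.
Third component: ×3 each step, so -3, -9, -27, -81, -243 → -729.
Combining the parts gives 42  -12  -729.

42  -12  -729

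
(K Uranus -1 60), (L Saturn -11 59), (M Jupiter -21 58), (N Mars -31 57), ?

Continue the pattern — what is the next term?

(O Earth -41 56)

Letter: K, L, M, N → O (letters move forward 1 place in the alphabet).
Planet goes Uranus, Saturn, Jupiter, Mars → Earth (runs backward through the planets Mercury→Neptune).
Third component: −10 each step, so -1, -11, -21, -31 → -41.
Fourth component: −1 each step, so 60, 59, 58, 57 → 56.
Putting it together: (O Earth -41 56).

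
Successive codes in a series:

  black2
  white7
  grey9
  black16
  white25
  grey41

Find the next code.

For the shade, repeats black → white → grey: black, white, grey, black, white, grey → black.
Second component — each term is the sum of the two before it: 2, 7, 9, 16, 25, 41 → 66.
Combining the parts gives black66.

black66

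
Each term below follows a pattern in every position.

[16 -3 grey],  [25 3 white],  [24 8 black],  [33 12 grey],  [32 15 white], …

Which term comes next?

[41 17 black]

First component: alternating steps +9, −1, +9, −1, …, so 16, 25, 24, 33, 32 → 41.
Second component: differences are 6, 5, 4, … (decreasing by 1 each time); -3, 3, 8, 12, 15 → 17.
Shade — repeats grey → white → black: grey, white, black, grey, white → black.
Putting it together: [41 17 black].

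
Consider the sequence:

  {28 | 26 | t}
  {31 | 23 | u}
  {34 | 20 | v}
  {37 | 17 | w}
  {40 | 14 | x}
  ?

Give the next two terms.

{43 | 11 | y}, {46 | 8 | z}

First part: 28, 31, 34, 37, 40 → 43 → 46 (+3 each step).
Second part: 26, 23, 20, 17, 14 → 11 → 8 (together with the first part always sums to 54).
Letter: letters move forward 1 place in the alphabet, so t, u, v, w, x → y → z.
Putting the parts together: {43 | 11 | y} and then {46 | 8 | z}.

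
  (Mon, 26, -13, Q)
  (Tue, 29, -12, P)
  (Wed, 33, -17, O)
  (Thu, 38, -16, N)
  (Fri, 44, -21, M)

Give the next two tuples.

Day: Mon, Tue, Wed, Thu, Fri → Sat → Sun (runs through the weekdays Mon→Sun).
Second slot: 26, 29, 33, 38, 44 → 51 → 59 (differences are 3, 4, 5, … (increasing by 1 each time)).
Third slot: -13, -12, -17, -16, -21 → -20 → -25 (alternating steps +1, −5, +1, −5, …).
Letter: letters move back 1 place in the alphabet, so Q, P, O, N, M → L → K.
Putting the parts together: (Sat, 51, -20, L) and then (Sun, 59, -25, K).

(Sat, 51, -20, L), (Sun, 59, -25, K)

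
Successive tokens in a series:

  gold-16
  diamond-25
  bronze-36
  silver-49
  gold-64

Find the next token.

Rank: repeats gold → diamond → bronze → silver; gold, diamond, bronze, silver, gold → diamond.
Second component — perfect squares: 4², 5², 6², …: 16, 25, 36, 49, 64 → 81.
So the next token is diamond-81.

diamond-81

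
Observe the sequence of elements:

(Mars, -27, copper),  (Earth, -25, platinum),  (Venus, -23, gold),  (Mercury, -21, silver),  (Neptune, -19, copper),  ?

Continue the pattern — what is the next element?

Planet: runs backward through the planets Mercury→Neptune, so Mars, Earth, Venus, Mercury, Neptune → Uranus.
Second entry — +2 each step: -27, -25, -23, -21, -19 → -17.
Metal — repeats copper → platinum → gold → silver: copper, platinum, gold, silver, copper → platinum.
So the next element is (Uranus, -17, platinum).

(Uranus, -17, platinum)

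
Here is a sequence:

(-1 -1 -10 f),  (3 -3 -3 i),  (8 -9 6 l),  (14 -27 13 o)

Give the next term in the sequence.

(21 -81 22 r)

First component: differences are 4, 5, 6, … (increasing by 1 each time); -1, 3, 8, 14 → 21.
Second component: ×3 each step; -1, -3, -9, -27 → -81.
Third component: alternating steps +7, +9, +7, +9, …; -10, -3, 6, 13 → 22.
For the letter, letters move forward 3 places in the alphabet: f, i, l, o → r.
Combining the parts gives (21 -81 22 r).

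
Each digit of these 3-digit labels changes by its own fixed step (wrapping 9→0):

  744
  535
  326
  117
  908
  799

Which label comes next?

For the first digit, −2 each step, mod 10: 7, 5, 3, 1, 9, 7 → 5.
Second digit: 4, 3, 2, 1, 0, 9 → 8 (−1 each step, mod 10).
Third digit: 4, 5, 6, 7, 8, 9 → 0 (+1 each step, mod 10).
Putting it together: 580.

580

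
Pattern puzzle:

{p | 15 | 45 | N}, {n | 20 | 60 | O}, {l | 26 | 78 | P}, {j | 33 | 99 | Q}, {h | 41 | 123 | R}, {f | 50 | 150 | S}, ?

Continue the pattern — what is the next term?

For the first letter, letters move back 2 places in the alphabet: p, n, l, j, h, f → d.
Second component: differences are 5, 6, 7, … (increasing by 1 each time); 15, 20, 26, 33, 41, 50 → 60.
Third component — always 3 × the second component: 45, 60, 78, 99, 123, 150 → 180.
Second letter: letters move forward 1 place in the alphabet; N, O, P, Q, R, S → T.
Putting it together: {d | 60 | 180 | T}.

{d | 60 | 180 | T}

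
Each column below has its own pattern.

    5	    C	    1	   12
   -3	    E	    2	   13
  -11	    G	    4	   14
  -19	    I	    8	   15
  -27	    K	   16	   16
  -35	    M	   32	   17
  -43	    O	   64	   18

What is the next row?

For the first component, −8 each step: 5, -3, -11, -19, -27, -35, -43 → -51.
Letter: C, E, G, I, K, M, O → Q (letters move forward 2 places in the alphabet).
Third component: 1, 2, 4, 8, 16, 32, 64 → 128 (×2 each step).
Fourth component — +1 each step: 12, 13, 14, 15, 16, 17, 18 → 19.
So the next row is -51  Q  128  19.

-51  Q  128  19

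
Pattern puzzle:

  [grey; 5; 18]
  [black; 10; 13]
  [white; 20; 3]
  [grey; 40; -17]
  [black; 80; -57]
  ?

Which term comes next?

[white; 160; -137]

Shade — repeats grey → black → white: grey, black, white, grey, black → white.
Second component: ×2 each step; 5, 10, 20, 40, 80 → 160.
Third component: together with the second component always sums to 23, so 18, 13, 3, -17, -57 → -137.
Putting it together: [white; 160; -137].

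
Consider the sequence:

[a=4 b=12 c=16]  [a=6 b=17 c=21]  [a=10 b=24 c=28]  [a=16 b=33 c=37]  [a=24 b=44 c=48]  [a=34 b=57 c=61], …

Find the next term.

For the a, differences are 2, 4, 6, … (increasing by 2 each time): 4, 6, 10, 16, 24, 34 → 46.
B: differences are 5, 7, 9, … (increasing by 2 each time); 12, 17, 24, 33, 44, 57 → 72.
For the c, always 4 more than the b: 16, 21, 28, 37, 48, 61 → 76.
Combining the parts gives [a=46 b=72 c=76].

[a=46 b=72 c=76]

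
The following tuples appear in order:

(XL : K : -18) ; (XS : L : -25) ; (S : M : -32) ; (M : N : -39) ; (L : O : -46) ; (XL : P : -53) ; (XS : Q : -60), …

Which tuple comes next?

(S : R : -67)

Size goes XL, XS, S, M, L, XL, XS → S (repeats XL → XS → S → M → L).
Letter — letters move forward 1 place in the alphabet: K, L, M, N, O, P, Q → R.
Third slot: −7 each step, so -18, -25, -32, -39, -46, -53, -60 → -67.
So the next tuple is (S : R : -67).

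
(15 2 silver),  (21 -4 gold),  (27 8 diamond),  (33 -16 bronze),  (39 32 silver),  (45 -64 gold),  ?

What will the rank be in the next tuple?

diamond

Rank: repeats silver → gold → diamond → bronze, so silver, gold, diamond, bronze, silver, gold → diamond.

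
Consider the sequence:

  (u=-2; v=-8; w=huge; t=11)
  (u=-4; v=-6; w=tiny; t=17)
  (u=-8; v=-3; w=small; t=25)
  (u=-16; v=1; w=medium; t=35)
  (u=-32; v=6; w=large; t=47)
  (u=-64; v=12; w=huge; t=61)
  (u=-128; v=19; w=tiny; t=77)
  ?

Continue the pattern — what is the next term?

(u=-256; v=27; w=small; t=95)

U: -2, -4, -8, -16, -32, -64, -128 → -256 (×2 each step).
V goes -8, -6, -3, 1, 6, 12, 19 → 27 (differences are 2, 3, 4, … (increasing by 1 each time)).
For the w, repeats huge → tiny → small → medium → large: huge, tiny, small, medium, large, huge, tiny → small.
T: 11, 17, 25, 35, 47, 61, 77 → 95 (differences are 6, 8, 10, … (increasing by 2 each time)).
Combining the parts gives (u=-256; v=27; w=small; t=95).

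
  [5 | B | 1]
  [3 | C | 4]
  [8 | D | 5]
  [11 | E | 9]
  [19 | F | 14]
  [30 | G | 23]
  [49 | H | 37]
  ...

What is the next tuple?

First coordinate: each term is the sum of the two before it, so 5, 3, 8, 11, 19, 30, 49 → 79.
Letter: B, C, D, E, F, G, H → I (letters move forward 1 place in the alphabet).
Third coordinate — each term is the sum of the two before it: 1, 4, 5, 9, 14, 23, 37 → 60.
Putting it together: [79 | I | 60].

[79 | I | 60]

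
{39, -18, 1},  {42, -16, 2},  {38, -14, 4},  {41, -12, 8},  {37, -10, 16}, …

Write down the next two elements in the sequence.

First entry: alternating steps +3, −4, +3, −4, …, so 39, 42, 38, 41, 37 → 40 → 36.
Second entry goes -18, -16, -14, -12, -10 → -8 → -6 (+2 each step).
Third entry: 1, 2, 4, 8, 16 → 32 → 64 (×2 each step).
So the next two elements are {40, -8, 32} and {36, -6, 64}.

{40, -8, 32}, {36, -6, 64}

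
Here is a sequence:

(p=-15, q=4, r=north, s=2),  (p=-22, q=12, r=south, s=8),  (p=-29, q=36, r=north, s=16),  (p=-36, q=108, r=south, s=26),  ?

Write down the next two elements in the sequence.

(p=-43, q=324, r=north, s=38), (p=-50, q=972, r=south, s=52)

For the p, −7 each step: -15, -22, -29, -36 → -43 → -50.
Q: 4, 12, 36, 108 → 324 → 972 (×3 each step).
R: alternates north ↔ south, so north, south, north, south → north → south.
S — differences are 6, 8, 10, … (increasing by 2 each time): 2, 8, 16, 26 → 38 → 52.
Putting the parts together: (p=-43, q=324, r=north, s=38) and then (p=-50, q=972, r=south, s=52).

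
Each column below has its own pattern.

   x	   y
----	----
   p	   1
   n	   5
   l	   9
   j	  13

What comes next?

Column x: p, n, l, j → h (letters move back 2 places in the alphabet).
Column y — +4 each step: 1, 5, 9, 13 → 17.
So the next line is h  17.

h  17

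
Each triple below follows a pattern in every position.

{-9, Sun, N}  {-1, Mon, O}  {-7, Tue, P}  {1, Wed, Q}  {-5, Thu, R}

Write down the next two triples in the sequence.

{3, Fri, S}, {-3, Sat, T}

First part: alternating steps +8, −6, +8, −6, …; -9, -1, -7, 1, -5 → 3 → -3.
Day: runs through the weekdays Mon→Sun, so Sun, Mon, Tue, Wed, Thu → Fri → Sat.
Letter goes N, O, P, Q, R → S → T (letters move forward 1 place in the alphabet).
So the next two triples are {3, Fri, S} and {-3, Sat, T}.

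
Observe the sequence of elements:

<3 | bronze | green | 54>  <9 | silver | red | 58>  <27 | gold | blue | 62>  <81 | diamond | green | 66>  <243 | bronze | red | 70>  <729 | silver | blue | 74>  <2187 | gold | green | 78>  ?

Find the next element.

<6561 | diamond | red | 82>

First coordinate: ×3 each step, so 3, 9, 27, 81, 243, 729, 2187 → 6561.
Rank goes bronze, silver, gold, diamond, bronze, silver, gold → diamond (repeats bronze → silver → gold → diamond).
For the colour, repeats green → red → blue: green, red, blue, green, red, blue, green → red.
Fourth coordinate: +4 each step; 54, 58, 62, 66, 70, 74, 78 → 82.
Combining the parts gives <6561 | diamond | red | 82>.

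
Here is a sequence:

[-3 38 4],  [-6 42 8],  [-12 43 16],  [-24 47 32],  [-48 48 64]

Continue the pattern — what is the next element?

[-96 52 128]

For the first component, ×2 each step: -3, -6, -12, -24, -48 → -96.
Second component: alternating steps +4, +1, +4, +1, …, so 38, 42, 43, 47, 48 → 52.
Third component: ×2 each step; 4, 8, 16, 32, 64 → 128.
Combining the parts gives [-96 52 128].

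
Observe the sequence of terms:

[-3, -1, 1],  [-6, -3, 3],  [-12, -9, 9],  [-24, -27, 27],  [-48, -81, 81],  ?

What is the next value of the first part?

First part: -3, -6, -12, -24, -48 → -96 (×2 each step).

-96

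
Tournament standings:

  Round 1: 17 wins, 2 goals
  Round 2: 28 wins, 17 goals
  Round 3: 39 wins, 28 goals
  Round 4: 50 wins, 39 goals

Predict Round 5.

61 wins, 50 goals

Wins goes 17, 28, 39, 50 → 61 (+11 each step).
For the goals, always the previous value of the wins: 2, 17, 28, 39 → 50.
So the next row is 61 wins, 50 goals.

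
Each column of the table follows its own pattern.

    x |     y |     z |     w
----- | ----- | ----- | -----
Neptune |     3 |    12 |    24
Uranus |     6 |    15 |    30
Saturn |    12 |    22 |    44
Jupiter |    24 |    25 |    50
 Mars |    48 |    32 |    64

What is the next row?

Column x: Neptune, Uranus, Saturn, Jupiter, Mars → Earth (runs backward through the planets Mercury→Neptune).
For the column y, ×2 each step: 3, 6, 12, 24, 48 → 96.
For the column z, alternating steps +3, +7, +3, +7, …: 12, 15, 22, 25, 32 → 35.
For the column w, always 2 × the column z: 24, 30, 44, 50, 64 → 70.
Combining the parts gives Earth  96  35  70.

Earth  96  35  70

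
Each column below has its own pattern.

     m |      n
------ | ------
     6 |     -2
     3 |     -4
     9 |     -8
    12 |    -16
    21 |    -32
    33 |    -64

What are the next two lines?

54  -128; 87  -256

Column m goes 6, 3, 9, 12, 21, 33 → 54 → 87 (each term is the sum of the two before it).
For the column n, ×2 each step: -2, -4, -8, -16, -32, -64 → -128 → -256.
Putting the parts together: 54  -128 and then 87  -256.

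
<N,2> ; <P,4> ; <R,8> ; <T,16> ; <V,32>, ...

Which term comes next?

Letter: letters move forward 2 places in the alphabet, so N, P, R, T, V → X.
Second slot: ×2 each step, so 2, 4, 8, 16, 32 → 64.
Combining the parts gives <X,64>.

<X,64>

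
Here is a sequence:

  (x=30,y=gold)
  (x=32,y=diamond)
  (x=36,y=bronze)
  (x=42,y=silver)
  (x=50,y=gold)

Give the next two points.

(x=60,y=diamond), (x=72,y=bronze)

X — differences are 2, 4, 6, … (increasing by 2 each time): 30, 32, 36, 42, 50 → 60 → 72.
Y goes gold, diamond, bronze, silver, gold → diamond → bronze (repeats gold → diamond → bronze → silver).
So the next two points are (x=60,y=diamond) and (x=72,y=bronze).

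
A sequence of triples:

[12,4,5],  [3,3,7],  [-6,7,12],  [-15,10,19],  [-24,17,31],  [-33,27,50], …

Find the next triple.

First slot goes 12, 3, -6, -15, -24, -33 → -42 (−9 each step).
Second slot — each term is the sum of the two before it: 4, 3, 7, 10, 17, 27 → 44.
Third slot: each term is the sum of the two before it; 5, 7, 12, 19, 31, 50 → 81.
So the next triple is [-42,44,81].

[-42,44,81]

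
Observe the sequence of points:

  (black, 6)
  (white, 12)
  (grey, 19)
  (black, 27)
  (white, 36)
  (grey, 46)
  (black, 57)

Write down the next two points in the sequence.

Shade goes black, white, grey, black, white, grey, black → white → grey (repeats black → white → grey).
Second component: 6, 12, 19, 27, 36, 46, 57 → 69 → 82 (differences are 6, 7, 8, … (increasing by 1 each time)).
So the next two points are (white, 69) and (grey, 82).

(white, 69), (grey, 82)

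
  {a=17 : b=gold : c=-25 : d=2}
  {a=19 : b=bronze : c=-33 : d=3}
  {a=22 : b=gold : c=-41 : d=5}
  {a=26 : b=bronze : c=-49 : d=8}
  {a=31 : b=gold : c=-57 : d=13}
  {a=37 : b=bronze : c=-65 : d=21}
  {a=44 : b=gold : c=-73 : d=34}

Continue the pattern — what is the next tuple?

{a=52 : b=bronze : c=-81 : d=55}

A: differences are 2, 3, 4, … (increasing by 1 each time), so 17, 19, 22, 26, 31, 37, 44 → 52.
B: alternates gold ↔ bronze; gold, bronze, gold, bronze, gold, bronze, gold → bronze.
C: −8 each step, so -25, -33, -41, -49, -57, -65, -73 → -81.
D — each term is the sum of the two before it: 2, 3, 5, 8, 13, 21, 34 → 55.
Putting it together: {a=52 : b=bronze : c=-81 : d=55}.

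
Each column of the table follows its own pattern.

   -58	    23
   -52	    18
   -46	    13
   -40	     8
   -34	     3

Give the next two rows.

-28  -2; -22  -7

First component: -58, -52, -46, -40, -34 → -28 → -22 (+6 each step).
Second component: −5 each step, so 23, 18, 13, 8, 3 → -2 → -7.
So the next two rows are -28  -2 and -22  -7.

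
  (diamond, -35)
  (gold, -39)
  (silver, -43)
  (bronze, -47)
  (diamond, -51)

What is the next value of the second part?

-55

Rank: diamond, gold, silver, bronze, diamond → gold (repeats diamond → gold → silver → bronze).
Second part: −4 each step, so -35, -39, -43, -47, -51 → -55.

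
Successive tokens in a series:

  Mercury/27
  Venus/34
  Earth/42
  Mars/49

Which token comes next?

Jupiter/57

Planet: runs through the planets Mercury→Neptune; Mercury, Venus, Earth, Mars → Jupiter.
Second component — alternating steps +7, +8, +7, +8, …: 27, 34, 42, 49 → 57.
Putting it together: Jupiter/57.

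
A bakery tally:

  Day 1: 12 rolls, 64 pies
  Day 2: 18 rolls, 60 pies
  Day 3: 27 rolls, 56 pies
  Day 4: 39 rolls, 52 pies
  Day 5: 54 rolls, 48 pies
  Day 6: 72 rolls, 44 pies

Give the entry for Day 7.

Rolls — differences are 6, 9, 12, … (increasing by 3 each time): 12, 18, 27, 39, 54, 72 → 93.
For the pies, −4 each step: 64, 60, 56, 52, 48, 44 → 40.
Combining the parts gives 93 rolls, 40 pies.

93 rolls, 40 pies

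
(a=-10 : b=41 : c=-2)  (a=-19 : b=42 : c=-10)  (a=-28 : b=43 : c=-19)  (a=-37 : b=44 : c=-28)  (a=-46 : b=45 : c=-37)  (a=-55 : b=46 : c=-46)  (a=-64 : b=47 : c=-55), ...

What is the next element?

(a=-73 : b=48 : c=-64)

A: −9 each step, so -10, -19, -28, -37, -46, -55, -64 → -73.
B: +1 each step, so 41, 42, 43, 44, 45, 46, 47 → 48.
C: -2, -10, -19, -28, -37, -46, -55 → -64 (always the previous value of the a).
Combining the parts gives (a=-73 : b=48 : c=-64).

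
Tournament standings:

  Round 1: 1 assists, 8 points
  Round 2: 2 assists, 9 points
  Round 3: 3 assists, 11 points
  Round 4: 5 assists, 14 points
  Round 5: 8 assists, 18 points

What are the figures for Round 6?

For the assists, each term is the sum of the two before it: 1, 2, 3, 5, 8 → 13.
For the points, differences are 1, 2, 3, … (increasing by 1 each time): 8, 9, 11, 14, 18 → 23.
Combining the parts gives 13 assists, 23 points.

13 assists, 23 points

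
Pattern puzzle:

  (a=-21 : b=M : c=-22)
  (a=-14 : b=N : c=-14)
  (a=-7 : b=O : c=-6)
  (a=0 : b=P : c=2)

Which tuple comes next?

A goes -21, -14, -7, 0 → 7 (+7 each step).
B — letters move forward 1 place in the alphabet: M, N, O, P → Q.
C: +8 each step, so -22, -14, -6, 2 → 10.
So the next tuple is (a=7 : b=Q : c=10).

(a=7 : b=Q : c=10)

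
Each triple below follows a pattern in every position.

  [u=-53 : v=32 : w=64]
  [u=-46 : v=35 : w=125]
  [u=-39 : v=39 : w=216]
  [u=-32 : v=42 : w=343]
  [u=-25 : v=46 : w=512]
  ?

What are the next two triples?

[u=-18 : v=49 : w=729], [u=-11 : v=53 : w=1000]

U — +7 each step: -53, -46, -39, -32, -25 → -18 → -11.
V — alternating steps +3, +4, +3, +4, …: 32, 35, 39, 42, 46 → 49 → 53.
W — perfect cubes: 4³, 5³, 6³, …: 64, 125, 216, 343, 512 → 729 → 1000.
Putting the parts together: [u=-18 : v=49 : w=729] and then [u=-11 : v=53 : w=1000].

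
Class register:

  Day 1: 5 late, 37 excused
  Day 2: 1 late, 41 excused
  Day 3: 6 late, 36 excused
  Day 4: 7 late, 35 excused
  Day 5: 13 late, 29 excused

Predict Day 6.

Late — each term is the sum of the two before it: 5, 1, 6, 7, 13 → 20.
Excused: together with the late always sums to 42; 37, 41, 36, 35, 29 → 22.
So the next record is 20 late, 22 excused.

20 late, 22 excused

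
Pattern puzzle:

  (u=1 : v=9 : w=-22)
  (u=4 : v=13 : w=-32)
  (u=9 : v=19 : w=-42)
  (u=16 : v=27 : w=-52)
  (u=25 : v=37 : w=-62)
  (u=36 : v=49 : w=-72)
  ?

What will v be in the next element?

63

V — differences are 4, 6, 8, … (increasing by 2 each time): 9, 13, 19, 27, 37, 49 → 63.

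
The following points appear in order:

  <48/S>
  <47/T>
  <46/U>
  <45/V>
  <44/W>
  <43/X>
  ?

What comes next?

<42/Y>

First entry: 48, 47, 46, 45, 44, 43 → 42 (−1 each step).
Letter: S, T, U, V, W, X → Y (letters move forward 1 place in the alphabet).
Putting it together: <42/Y>.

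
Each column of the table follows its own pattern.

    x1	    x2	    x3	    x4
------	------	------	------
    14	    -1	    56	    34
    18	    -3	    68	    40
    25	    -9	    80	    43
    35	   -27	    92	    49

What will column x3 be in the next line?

104

Column x3: +12 each step, so 56, 68, 80, 92 → 104.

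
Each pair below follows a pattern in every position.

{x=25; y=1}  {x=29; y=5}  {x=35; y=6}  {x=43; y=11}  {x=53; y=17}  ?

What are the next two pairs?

{x=65; y=28}, {x=79; y=45}

X: differences are 4, 6, 8, … (increasing by 2 each time), so 25, 29, 35, 43, 53 → 65 → 79.
Y — each term is the sum of the two before it: 1, 5, 6, 11, 17 → 28 → 45.
So the next two pairs are {x=65; y=28} and {x=79; y=45}.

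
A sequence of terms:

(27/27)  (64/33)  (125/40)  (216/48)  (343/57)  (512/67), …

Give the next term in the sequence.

(729/78)

First entry: 27, 64, 125, 216, 343, 512 → 729 (perfect cubes: 3³, 4³, 5³, …).
Second entry: differences are 6, 7, 8, … (increasing by 1 each time), so 27, 33, 40, 48, 57, 67 → 78.
So the next term is (729/78).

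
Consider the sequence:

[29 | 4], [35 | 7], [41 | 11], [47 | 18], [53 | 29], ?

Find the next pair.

[59 | 47]

First slot: +6 each step, so 29, 35, 41, 47, 53 → 59.
Second slot — each term is the sum of the two before it: 4, 7, 11, 18, 29 → 47.
So the next pair is [59 | 47].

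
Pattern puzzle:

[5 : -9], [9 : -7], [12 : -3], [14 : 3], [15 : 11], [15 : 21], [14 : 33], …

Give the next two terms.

[12 : 47], [9 : 63]

First component: 5, 9, 12, 14, 15, 15, 14 → 12 → 9 (differences are 4, 3, 2, … (decreasing by 1 each time)).
Second component goes -9, -7, -3, 3, 11, 21, 33 → 47 → 63 (differences are 2, 4, 6, … (increasing by 2 each time)).
So the next two terms are [12 : 47] and [9 : 63].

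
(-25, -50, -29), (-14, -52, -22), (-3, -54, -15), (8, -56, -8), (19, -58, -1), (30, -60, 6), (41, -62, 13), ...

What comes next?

For the first slot, +11 each step: -25, -14, -3, 8, 19, 30, 41 → 52.
Second slot: -50, -52, -54, -56, -58, -60, -62 → -64 (−2 each step).
Third slot: +7 each step, so -29, -22, -15, -8, -1, 6, 13 → 20.
So the next element is (52, -64, 20).

(52, -64, 20)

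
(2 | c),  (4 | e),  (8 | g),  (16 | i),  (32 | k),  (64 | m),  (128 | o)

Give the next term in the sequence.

First entry — ×2 each step: 2, 4, 8, 16, 32, 64, 128 → 256.
Letter: letters move forward 2 places in the alphabet, so c, e, g, i, k, m, o → q.
Putting it together: (256 | q).

(256 | q)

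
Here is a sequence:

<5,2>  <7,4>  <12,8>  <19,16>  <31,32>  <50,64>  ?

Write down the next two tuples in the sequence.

<81,128>, <131,256>

First component: each term is the sum of the two before it, so 5, 7, 12, 19, 31, 50 → 81 → 131.
Second component goes 2, 4, 8, 16, 32, 64 → 128 → 256 (×2 each step).
Putting the parts together: <81,128> and then <131,256>.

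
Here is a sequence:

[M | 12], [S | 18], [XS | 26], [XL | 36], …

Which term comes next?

[L | 48]

Size: M, S, XS, XL → L (runs backward through clothing sizes XS→XL).
For the second value, differences are 6, 8, 10, … (increasing by 2 each time): 12, 18, 26, 36 → 48.
Putting it together: [L | 48].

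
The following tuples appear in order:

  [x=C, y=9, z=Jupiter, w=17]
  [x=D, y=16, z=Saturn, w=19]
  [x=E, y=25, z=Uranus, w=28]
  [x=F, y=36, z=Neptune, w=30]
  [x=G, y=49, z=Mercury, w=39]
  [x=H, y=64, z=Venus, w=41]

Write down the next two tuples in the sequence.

X goes C, D, E, F, G, H → I → J (letters move forward 1 place in the alphabet).
Y: perfect squares: 3², 4², 5², …; 9, 16, 25, 36, 49, 64 → 81 → 100.
Z: runs through the planets Mercury→Neptune; Jupiter, Saturn, Uranus, Neptune, Mercury, Venus → Earth → Mars.
W — alternating steps +2, +9, +2, +9, …: 17, 19, 28, 30, 39, 41 → 50 → 52.
Putting the parts together: [x=I, y=81, z=Earth, w=50] and then [x=J, y=100, z=Mars, w=52].

[x=I, y=81, z=Earth, w=50], [x=J, y=100, z=Mars, w=52]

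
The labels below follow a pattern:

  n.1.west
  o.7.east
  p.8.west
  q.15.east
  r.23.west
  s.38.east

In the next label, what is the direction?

west

Letter: n, o, p, q, r, s → t (letters move forward 1 place in the alphabet).
Second component: 1, 7, 8, 15, 23, 38 → 61 (each term is the sum of the two before it).
Direction: alternates west ↔ east, so west, east, west, east, west, east → west.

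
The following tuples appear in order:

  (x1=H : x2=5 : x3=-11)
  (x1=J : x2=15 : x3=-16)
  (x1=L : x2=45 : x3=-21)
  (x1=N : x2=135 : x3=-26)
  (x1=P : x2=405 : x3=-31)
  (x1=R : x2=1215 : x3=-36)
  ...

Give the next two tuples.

(x1=T : x2=3645 : x3=-41), (x1=V : x2=10935 : x3=-46)

X1: letters move forward 2 places in the alphabet, so H, J, L, N, P, R → T → V.
X2 — ×3 each step: 5, 15, 45, 135, 405, 1215 → 3645 → 10935.
X3 — −5 each step: -11, -16, -21, -26, -31, -36 → -41 → -46.
Putting the parts together: (x1=T : x2=3645 : x3=-41) and then (x1=V : x2=10935 : x3=-46).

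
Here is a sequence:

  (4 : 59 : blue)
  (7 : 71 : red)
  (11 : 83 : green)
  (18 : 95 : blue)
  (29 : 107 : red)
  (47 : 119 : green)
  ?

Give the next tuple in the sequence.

First component goes 4, 7, 11, 18, 29, 47 → 76 (each term is the sum of the two before it).
For the second component, +12 each step: 59, 71, 83, 95, 107, 119 → 131.
Colour: repeats blue → red → green, so blue, red, green, blue, red, green → blue.
Putting it together: (76 : 131 : blue).

(76 : 131 : blue)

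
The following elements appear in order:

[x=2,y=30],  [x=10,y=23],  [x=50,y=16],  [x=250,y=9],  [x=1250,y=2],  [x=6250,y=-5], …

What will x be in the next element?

31250

X: ×5 each step, so 2, 10, 50, 250, 1250, 6250 → 31250.
Y: 30, 23, 16, 9, 2, -5 → -12 (−7 each step).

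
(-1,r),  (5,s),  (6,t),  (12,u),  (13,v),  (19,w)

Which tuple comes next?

For the first component, alternating steps +6, +1, +6, +1, …: -1, 5, 6, 12, 13, 19 → 20.
Letter: letters move forward 1 place in the alphabet; r, s, t, u, v, w → x.
Combining the parts gives (20,x).

(20,x)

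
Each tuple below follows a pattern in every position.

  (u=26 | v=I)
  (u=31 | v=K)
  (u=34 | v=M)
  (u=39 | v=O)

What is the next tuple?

U: alternating steps +5, +3, +5, +3, …; 26, 31, 34, 39 → 42.
V: I, K, M, O → Q (letters move forward 2 places in the alphabet).
Combining the parts gives (u=42 | v=Q).

(u=42 | v=Q)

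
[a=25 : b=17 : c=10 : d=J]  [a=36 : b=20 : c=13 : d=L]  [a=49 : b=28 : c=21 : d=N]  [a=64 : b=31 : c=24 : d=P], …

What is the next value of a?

A: 25, 36, 49, 64 → 81 (perfect squares: 5², 6², 7², …).

81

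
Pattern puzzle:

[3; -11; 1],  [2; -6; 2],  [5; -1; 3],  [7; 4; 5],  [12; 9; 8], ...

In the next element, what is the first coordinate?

First coordinate goes 3, 2, 5, 7, 12 → 19 (each term is the sum of the two before it).

19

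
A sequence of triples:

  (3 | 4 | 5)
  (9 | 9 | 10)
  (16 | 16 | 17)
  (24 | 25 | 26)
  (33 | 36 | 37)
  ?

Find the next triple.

(43 | 49 | 50)

First value: differences are 6, 7, 8, … (increasing by 1 each time), so 3, 9, 16, 24, 33 → 43.
Second value: 4, 9, 16, 25, 36 → 49 (perfect squares: 2², 3², 4², …).
Third value: always 1 more than the second value; 5, 10, 17, 26, 37 → 50.
So the next triple is (43 | 49 | 50).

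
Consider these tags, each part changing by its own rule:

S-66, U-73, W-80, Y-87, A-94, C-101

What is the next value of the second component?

For the second component, +7 each step: 66, 73, 80, 87, 94, 101 → 108.

108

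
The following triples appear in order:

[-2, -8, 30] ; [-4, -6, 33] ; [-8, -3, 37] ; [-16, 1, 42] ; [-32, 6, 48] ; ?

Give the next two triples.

[-64, 12, 55], [-128, 19, 63]

First coordinate: ×2 each step, so -2, -4, -8, -16, -32 → -64 → -128.
Second coordinate: differences are 2, 3, 4, … (increasing by 1 each time); -8, -6, -3, 1, 6 → 12 → 19.
Third coordinate: differences are 3, 4, 5, … (increasing by 1 each time), so 30, 33, 37, 42, 48 → 55 → 63.
Putting the parts together: [-64, 12, 55] and then [-128, 19, 63].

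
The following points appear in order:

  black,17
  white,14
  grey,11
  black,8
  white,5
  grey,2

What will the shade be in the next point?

black

Shade goes black, white, grey, black, white, grey → black (repeats black → white → grey).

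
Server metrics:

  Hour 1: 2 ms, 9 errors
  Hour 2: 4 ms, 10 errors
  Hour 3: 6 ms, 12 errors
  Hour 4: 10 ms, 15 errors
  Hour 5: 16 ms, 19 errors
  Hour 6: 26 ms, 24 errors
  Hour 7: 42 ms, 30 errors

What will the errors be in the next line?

Errors: differences are 1, 2, 3, … (increasing by 1 each time); 9, 10, 12, 15, 19, 24, 30 → 37.

37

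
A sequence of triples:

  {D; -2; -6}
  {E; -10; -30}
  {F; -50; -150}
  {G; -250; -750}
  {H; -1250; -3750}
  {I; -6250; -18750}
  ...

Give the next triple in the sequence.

Letter: letters move forward 1 place in the alphabet, so D, E, F, G, H, I → J.
Second part: ×5 each step; -2, -10, -50, -250, -1250, -6250 → -31250.
Third part: always 3 × the second part; -6, -30, -150, -750, -3750, -18750 → -93750.
Combining the parts gives {J; -31250; -93750}.

{J; -31250; -93750}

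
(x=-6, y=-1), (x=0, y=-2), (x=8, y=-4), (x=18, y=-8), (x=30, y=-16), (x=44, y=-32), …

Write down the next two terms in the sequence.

(x=60, y=-64), (x=78, y=-128)

For the x, differences are 6, 8, 10, … (increasing by 2 each time): -6, 0, 8, 18, 30, 44 → 60 → 78.
Y — ×2 each step: -1, -2, -4, -8, -16, -32 → -64 → -128.
Putting the parts together: (x=60, y=-64) and then (x=78, y=-128).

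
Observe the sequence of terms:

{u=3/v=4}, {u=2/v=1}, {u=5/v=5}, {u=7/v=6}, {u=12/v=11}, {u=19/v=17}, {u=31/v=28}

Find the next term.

U — each term is the sum of the two before it: 3, 2, 5, 7, 12, 19, 31 → 50.
V: 4, 1, 5, 6, 11, 17, 28 → 45 (each term is the sum of the two before it).
Combining the parts gives {u=50/v=45}.

{u=50/v=45}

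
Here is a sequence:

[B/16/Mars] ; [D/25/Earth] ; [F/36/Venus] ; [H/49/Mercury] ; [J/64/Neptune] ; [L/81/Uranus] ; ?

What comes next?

[N/100/Saturn]

Letter: letters move forward 2 places in the alphabet; B, D, F, H, J, L → N.
Second component: 16, 25, 36, 49, 64, 81 → 100 (perfect squares: 4², 5², 6², …).
Planet: runs backward through the planets Mercury→Neptune; Mars, Earth, Venus, Mercury, Neptune, Uranus → Saturn.
So the next element is [N/100/Saturn].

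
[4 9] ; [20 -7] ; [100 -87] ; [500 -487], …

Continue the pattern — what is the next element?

[2500 -2487]

First value: ×5 each step, so 4, 20, 100, 500 → 2500.
Second value — together with the first value always sums to 13: 9, -7, -87, -487 → -2487.
So the next element is [2500 -2487].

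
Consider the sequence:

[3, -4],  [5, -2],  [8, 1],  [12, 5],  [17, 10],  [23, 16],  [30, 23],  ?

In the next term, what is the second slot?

For the first slot, differences are 2, 3, 4, … (increasing by 1 each time): 3, 5, 8, 12, 17, 23, 30 → 38.
Second slot: always 7 less than the first slot; -4, -2, 1, 5, 10, 16, 23 → 31.

31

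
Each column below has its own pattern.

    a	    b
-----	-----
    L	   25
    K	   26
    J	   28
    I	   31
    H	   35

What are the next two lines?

Column a — letters move back 1 place in the alphabet: L, K, J, I, H → G → F.
For the column b, differences are 1, 2, 3, … (increasing by 1 each time): 25, 26, 28, 31, 35 → 40 → 46.
So the next two lines are G  40 and F  46.

G  40; F  46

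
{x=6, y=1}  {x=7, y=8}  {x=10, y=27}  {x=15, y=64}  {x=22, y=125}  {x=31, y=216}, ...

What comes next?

{x=42, y=343}

X: 6, 7, 10, 15, 22, 31 → 42 (differences are 1, 3, 5, … (increasing by 2 each time)).
For the y, perfect cubes: 1³, 2³, 3³, …: 1, 8, 27, 64, 125, 216 → 343.
So the next tuple is {x=42, y=343}.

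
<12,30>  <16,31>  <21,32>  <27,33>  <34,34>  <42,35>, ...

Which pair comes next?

First component goes 12, 16, 21, 27, 34, 42 → 51 (differences are 4, 5, 6, … (increasing by 1 each time)).
Second component: +1 each step, so 30, 31, 32, 33, 34, 35 → 36.
Combining the parts gives <51,36>.

<51,36>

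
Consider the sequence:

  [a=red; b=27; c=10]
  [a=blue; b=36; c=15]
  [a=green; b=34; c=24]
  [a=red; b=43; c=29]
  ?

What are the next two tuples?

A goes red, blue, green, red → blue → green (repeats red → blue → green).
B: alternating steps +9, −2, +9, −2, …, so 27, 36, 34, 43 → 41 → 50.
C: 10, 15, 24, 29 → 38 → 43 (alternating steps +5, +9, +5, +9, …).
Putting the parts together: [a=blue; b=41; c=38] and then [a=green; b=50; c=43].

[a=blue; b=41; c=38], [a=green; b=50; c=43]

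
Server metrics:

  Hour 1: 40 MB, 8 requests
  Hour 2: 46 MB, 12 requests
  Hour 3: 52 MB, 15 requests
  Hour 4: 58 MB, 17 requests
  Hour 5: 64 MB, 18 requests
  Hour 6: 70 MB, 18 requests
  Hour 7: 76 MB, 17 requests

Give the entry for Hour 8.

82 MB, 15 requests

MB: 40, 46, 52, 58, 64, 70, 76 → 82 (+6 each step).
Requests: 8, 12, 15, 17, 18, 18, 17 → 15 (differences are 4, 3, 2, … (decreasing by 1 each time)).
Combining the parts gives 82 MB, 15 requests.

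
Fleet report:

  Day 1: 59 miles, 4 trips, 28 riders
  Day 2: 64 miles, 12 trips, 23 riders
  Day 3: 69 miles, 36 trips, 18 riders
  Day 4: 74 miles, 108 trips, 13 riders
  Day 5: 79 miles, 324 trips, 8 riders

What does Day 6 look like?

84 miles, 972 trips, 3 riders

Miles — +5 each step: 59, 64, 69, 74, 79 → 84.
Trips: 4, 12, 36, 108, 324 → 972 (×3 each step).
For the riders, together with the miles always sums to 87: 28, 23, 18, 13, 8 → 3.
So the next line is 84 miles, 972 trips, 3 riders.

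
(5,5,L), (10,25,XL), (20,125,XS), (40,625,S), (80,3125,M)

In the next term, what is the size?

L

Size goes L, XL, XS, S, M → L (runs through clothing sizes XS→XL).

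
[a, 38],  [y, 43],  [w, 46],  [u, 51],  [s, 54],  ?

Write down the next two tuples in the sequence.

[q, 59], [o, 62]

Letter: letters move back 2 places in the alphabet, wrapping A→Z; a, y, w, u, s → q → o.
Second coordinate: alternating steps +5, +3, +5, +3, …; 38, 43, 46, 51, 54 → 59 → 62.
Putting the parts together: [q, 59] and then [o, 62].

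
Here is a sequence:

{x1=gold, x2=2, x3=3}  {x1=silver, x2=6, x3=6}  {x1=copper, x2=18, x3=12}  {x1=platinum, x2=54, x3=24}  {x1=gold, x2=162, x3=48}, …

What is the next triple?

{x1=silver, x2=486, x3=96}

X1 — repeats gold → silver → copper → platinum: gold, silver, copper, platinum, gold → silver.
X2: 2, 6, 18, 54, 162 → 486 (×3 each step).
X3: ×2 each step, so 3, 6, 12, 24, 48 → 96.
So the next triple is {x1=silver, x2=486, x3=96}.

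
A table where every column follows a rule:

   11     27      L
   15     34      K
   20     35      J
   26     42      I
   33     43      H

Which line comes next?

41  50  G

First component — differences are 4, 5, 6, … (increasing by 1 each time): 11, 15, 20, 26, 33 → 41.
Second component goes 27, 34, 35, 42, 43 → 50 (alternating steps +7, +1, +7, +1, …).
For the letter, letters move back 1 place in the alphabet: L, K, J, I, H → G.
Putting it together: 41  50  G.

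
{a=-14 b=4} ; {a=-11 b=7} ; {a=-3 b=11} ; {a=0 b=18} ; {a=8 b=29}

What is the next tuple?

{a=11 b=47}

A: alternating steps +3, +8, +3, +8, …, so -14, -11, -3, 0, 8 → 11.
B — each term is the sum of the two before it: 4, 7, 11, 18, 29 → 47.
Putting it together: {a=11 b=47}.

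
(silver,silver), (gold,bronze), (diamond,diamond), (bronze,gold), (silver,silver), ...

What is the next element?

(gold,bronze)

First rank — repeats silver → gold → diamond → bronze: silver, gold, diamond, bronze, silver → gold.
For the second rank, repeats silver → bronze → diamond → gold: silver, bronze, diamond, gold, silver → bronze.
Putting it together: (gold,bronze).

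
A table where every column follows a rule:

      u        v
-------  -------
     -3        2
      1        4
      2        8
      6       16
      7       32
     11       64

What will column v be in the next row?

Column u: alternating steps +4, +1, +4, +1, …; -3, 1, 2, 6, 7, 11 → 12.
Column v: 2, 4, 8, 16, 32, 64 → 128 (×2 each step).

128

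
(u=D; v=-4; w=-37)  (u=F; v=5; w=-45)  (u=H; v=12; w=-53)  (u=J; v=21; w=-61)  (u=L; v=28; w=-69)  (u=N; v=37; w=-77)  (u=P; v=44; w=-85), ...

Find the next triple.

(u=R; v=53; w=-93)

U: D, F, H, J, L, N, P → R (letters move forward 2 places in the alphabet).
V — alternating steps +9, +7, +9, +7, …: -4, 5, 12, 21, 28, 37, 44 → 53.
W: −8 each step; -37, -45, -53, -61, -69, -77, -85 → -93.
Putting it together: (u=R; v=53; w=-93).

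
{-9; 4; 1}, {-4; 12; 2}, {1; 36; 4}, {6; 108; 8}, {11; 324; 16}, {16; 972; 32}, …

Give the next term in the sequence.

{21; 2916; 64}

First value: -9, -4, 1, 6, 11, 16 → 21 (+5 each step).
Second value goes 4, 12, 36, 108, 324, 972 → 2916 (×3 each step).
Third value — ×2 each step: 1, 2, 4, 8, 16, 32 → 64.
Combining the parts gives {21; 2916; 64}.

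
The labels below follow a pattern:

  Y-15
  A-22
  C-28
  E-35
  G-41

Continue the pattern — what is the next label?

For the letter, letters move forward 2 places in the alphabet, wrapping Z→A: Y, A, C, E, G → I.
Second component: 15, 22, 28, 35, 41 → 48 (alternating steps +7, +6, +7, +6, …).
Putting it together: I-48.

I-48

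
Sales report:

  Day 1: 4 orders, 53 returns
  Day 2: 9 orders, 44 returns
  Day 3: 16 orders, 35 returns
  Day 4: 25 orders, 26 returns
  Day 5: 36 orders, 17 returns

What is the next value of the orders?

49

For the orders, perfect squares: 2², 3², 4², …: 4, 9, 16, 25, 36 → 49.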